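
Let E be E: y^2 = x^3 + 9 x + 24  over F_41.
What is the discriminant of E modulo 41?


4 a^3 + 27 b^2 = 4*9^3 + 27*24^2 = 2916 + 15552 = 18468
Delta = -16 * (18468) = -295488
Delta mod 41 = 40

Delta = 40 (mod 41)


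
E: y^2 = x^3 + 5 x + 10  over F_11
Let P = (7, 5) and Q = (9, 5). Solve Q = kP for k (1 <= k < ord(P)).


Enumerate multiples of P until we hit Q = (9, 5):
  1P = (7, 5)
  2P = (1, 7)
  3P = (8, 10)
  4P = (10, 2)
  5P = (6, 5)
  6P = (9, 6)
  7P = (9, 5)
Match found at i = 7.

k = 7


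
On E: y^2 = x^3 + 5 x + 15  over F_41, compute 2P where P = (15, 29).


Doubling: s = (3 x1^2 + a) / (2 y1)
s = (3*15^2 + 5) / (2*29) mod 41 = 40
x3 = s^2 - 2 x1 mod 41 = 40^2 - 2*15 = 12
y3 = s (x1 - x3) - y1 mod 41 = 40 * (15 - 12) - 29 = 9

2P = (12, 9)


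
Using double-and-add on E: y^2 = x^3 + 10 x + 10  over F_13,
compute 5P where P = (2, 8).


k = 5 = 101_2 (binary, LSB first: 101)
Double-and-add from P = (2, 8):
  bit 0 = 1: acc = O + (2, 8) = (2, 8)
  bit 1 = 0: acc unchanged = (2, 8)
  bit 2 = 1: acc = (2, 8) + (6, 0) = (9, 6)

5P = (9, 6)


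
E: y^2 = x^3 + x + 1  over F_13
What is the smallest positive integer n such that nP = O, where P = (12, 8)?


Compute successive multiples of P until we hit O:
  1P = (12, 8)
  2P = (11, 2)
  3P = (0, 12)
  4P = (4, 11)
  5P = (1, 9)
  6P = (10, 6)
  7P = (5, 12)
  8P = (8, 12)
  ... (continuing to 18P)
  18P = O

ord(P) = 18


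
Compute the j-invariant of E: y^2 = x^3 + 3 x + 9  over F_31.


Delta = -16(4 a^3 + 27 b^2) mod 31 = 15
-1728 * (4 a)^3 = -1728 * (4*3)^3 mod 31 = 29
j = 29 * 15^(-1) mod 31 = 4

j = 4 (mod 31)


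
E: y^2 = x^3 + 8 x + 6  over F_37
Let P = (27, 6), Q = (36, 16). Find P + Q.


P != Q, so use the chord formula.
s = (y2 - y1) / (x2 - x1) = (10) / (9) mod 37 = 34
x3 = s^2 - x1 - x2 mod 37 = 34^2 - 27 - 36 = 20
y3 = s (x1 - x3) - y1 mod 37 = 34 * (27 - 20) - 6 = 10

P + Q = (20, 10)


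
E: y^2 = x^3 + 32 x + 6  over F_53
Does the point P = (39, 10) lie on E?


Check whether y^2 = x^3 + 32 x + 6 (mod 53) for (x, y) = (39, 10).
LHS: y^2 = 10^2 mod 53 = 47
RHS: x^3 + 32 x + 6 = 39^3 + 32*39 + 6 mod 53 = 47
LHS = RHS

Yes, on the curve


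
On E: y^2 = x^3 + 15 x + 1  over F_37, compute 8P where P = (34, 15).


k = 8 = 1000_2 (binary, LSB first: 0001)
Double-and-add from P = (34, 15):
  bit 0 = 0: acc unchanged = O
  bit 1 = 0: acc unchanged = O
  bit 2 = 0: acc unchanged = O
  bit 3 = 1: acc = O + (8, 35) = (8, 35)

8P = (8, 35)


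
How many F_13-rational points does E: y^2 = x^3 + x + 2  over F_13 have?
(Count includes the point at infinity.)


For each x in F_13, count y with y^2 = x^3 + 1 x + 2 mod 13:
  x = 1: RHS = 4, y in [2, 11]  -> 2 point(s)
  x = 2: RHS = 12, y in [5, 8]  -> 2 point(s)
  x = 6: RHS = 3, y in [4, 9]  -> 2 point(s)
  x = 7: RHS = 1, y in [1, 12]  -> 2 point(s)
  x = 9: RHS = 12, y in [5, 8]  -> 2 point(s)
  x = 12: RHS = 0, y in [0]  -> 1 point(s)
Affine points: 11. Add the point at infinity: total = 12.

#E(F_13) = 12


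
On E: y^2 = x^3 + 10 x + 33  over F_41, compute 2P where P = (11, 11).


Doubling: s = (3 x1^2 + a) / (2 y1)
s = (3*11^2 + 10) / (2*11) mod 41 = 30
x3 = s^2 - 2 x1 mod 41 = 30^2 - 2*11 = 17
y3 = s (x1 - x3) - y1 mod 41 = 30 * (11 - 17) - 11 = 14

2P = (17, 14)


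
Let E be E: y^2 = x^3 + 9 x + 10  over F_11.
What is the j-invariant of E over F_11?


Delta = -16(4 a^3 + 27 b^2) mod 11 = 3
-1728 * (4 a)^3 = -1728 * (4*9)^3 mod 11 = 6
j = 6 * 3^(-1) mod 11 = 2

j = 2 (mod 11)


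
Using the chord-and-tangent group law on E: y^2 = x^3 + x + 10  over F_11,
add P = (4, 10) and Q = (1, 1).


P != Q, so use the chord formula.
s = (y2 - y1) / (x2 - x1) = (2) / (8) mod 11 = 3
x3 = s^2 - x1 - x2 mod 11 = 3^2 - 4 - 1 = 4
y3 = s (x1 - x3) - y1 mod 11 = 3 * (4 - 4) - 10 = 1

P + Q = (4, 1)


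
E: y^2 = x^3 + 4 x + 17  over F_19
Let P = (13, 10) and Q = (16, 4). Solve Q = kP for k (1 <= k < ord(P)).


Enumerate multiples of P until we hit Q = (16, 4):
  1P = (13, 10)
  2P = (16, 15)
  3P = (16, 4)
Match found at i = 3.

k = 3


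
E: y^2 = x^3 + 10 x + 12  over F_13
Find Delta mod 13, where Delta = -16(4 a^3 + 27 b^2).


4 a^3 + 27 b^2 = 4*10^3 + 27*12^2 = 4000 + 3888 = 7888
Delta = -16 * (7888) = -126208
Delta mod 13 = 9

Delta = 9 (mod 13)


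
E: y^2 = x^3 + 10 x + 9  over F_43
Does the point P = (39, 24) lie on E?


Check whether y^2 = x^3 + 10 x + 9 (mod 43) for (x, y) = (39, 24).
LHS: y^2 = 24^2 mod 43 = 17
RHS: x^3 + 10 x + 9 = 39^3 + 10*39 + 9 mod 43 = 34
LHS != RHS

No, not on the curve


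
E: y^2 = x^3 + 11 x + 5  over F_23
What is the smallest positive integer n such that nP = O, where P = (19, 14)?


Compute successive multiples of P until we hit O:
  1P = (19, 14)
  2P = (12, 18)
  3P = (5, 1)
  4P = (15, 16)
  5P = (18, 20)
  6P = (22, 4)
  7P = (11, 13)
  8P = (2, 14)
  ... (continuing to 17P)
  17P = O

ord(P) = 17


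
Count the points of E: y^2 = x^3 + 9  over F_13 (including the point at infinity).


For each x in F_13, count y with y^2 = x^3 + 0 x + 9 mod 13:
  x = 0: RHS = 9, y in [3, 10]  -> 2 point(s)
  x = 1: RHS = 10, y in [6, 7]  -> 2 point(s)
  x = 2: RHS = 4, y in [2, 11]  -> 2 point(s)
  x = 3: RHS = 10, y in [6, 7]  -> 2 point(s)
  x = 5: RHS = 4, y in [2, 11]  -> 2 point(s)
  x = 6: RHS = 4, y in [2, 11]  -> 2 point(s)
  x = 7: RHS = 1, y in [1, 12]  -> 2 point(s)
  x = 8: RHS = 1, y in [1, 12]  -> 2 point(s)
  x = 9: RHS = 10, y in [6, 7]  -> 2 point(s)
  x = 11: RHS = 1, y in [1, 12]  -> 2 point(s)
Affine points: 20. Add the point at infinity: total = 21.

#E(F_13) = 21


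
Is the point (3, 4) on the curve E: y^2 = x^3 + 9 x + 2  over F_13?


Check whether y^2 = x^3 + 9 x + 2 (mod 13) for (x, y) = (3, 4).
LHS: y^2 = 4^2 mod 13 = 3
RHS: x^3 + 9 x + 2 = 3^3 + 9*3 + 2 mod 13 = 4
LHS != RHS

No, not on the curve


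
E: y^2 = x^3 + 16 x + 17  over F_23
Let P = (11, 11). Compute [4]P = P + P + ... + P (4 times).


k = 4 = 100_2 (binary, LSB first: 001)
Double-and-add from P = (11, 11):
  bit 0 = 0: acc unchanged = O
  bit 1 = 0: acc unchanged = O
  bit 2 = 1: acc = O + (11, 12) = (11, 12)

4P = (11, 12)


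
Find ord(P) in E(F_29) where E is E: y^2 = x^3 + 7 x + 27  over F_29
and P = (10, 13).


Compute successive multiples of P until we hit O:
  1P = (10, 13)
  2P = (25, 14)
  3P = (27, 11)
  4P = (17, 10)
  5P = (1, 8)
  6P = (9, 23)
  7P = (23, 1)
  8P = (2, 22)
  ... (continuing to 29P)
  29P = O

ord(P) = 29


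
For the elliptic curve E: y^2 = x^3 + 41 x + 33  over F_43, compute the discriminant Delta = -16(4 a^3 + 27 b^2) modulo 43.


4 a^3 + 27 b^2 = 4*41^3 + 27*33^2 = 275684 + 29403 = 305087
Delta = -16 * (305087) = -4881392
Delta mod 43 = 11

Delta = 11 (mod 43)


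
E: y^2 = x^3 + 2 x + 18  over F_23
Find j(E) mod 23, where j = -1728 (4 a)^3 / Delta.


Delta = -16(4 a^3 + 27 b^2) mod 23 = 4
-1728 * (4 a)^3 = -1728 * (4*2)^3 mod 23 = 5
j = 5 * 4^(-1) mod 23 = 7

j = 7 (mod 23)


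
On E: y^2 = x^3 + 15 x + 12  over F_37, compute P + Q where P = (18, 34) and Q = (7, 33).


P != Q, so use the chord formula.
s = (y2 - y1) / (x2 - x1) = (36) / (26) mod 37 = 27
x3 = s^2 - x1 - x2 mod 37 = 27^2 - 18 - 7 = 1
y3 = s (x1 - x3) - y1 mod 37 = 27 * (18 - 1) - 34 = 18

P + Q = (1, 18)


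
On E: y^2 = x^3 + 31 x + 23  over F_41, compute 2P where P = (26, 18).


Doubling: s = (3 x1^2 + a) / (2 y1)
s = (3*26^2 + 31) / (2*18) mod 41 = 31
x3 = s^2 - 2 x1 mod 41 = 31^2 - 2*26 = 7
y3 = s (x1 - x3) - y1 mod 41 = 31 * (26 - 7) - 18 = 38

2P = (7, 38)


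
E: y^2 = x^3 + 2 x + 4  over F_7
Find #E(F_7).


For each x in F_7, count y with y^2 = x^3 + 2 x + 4 mod 7:
  x = 0: RHS = 4, y in [2, 5]  -> 2 point(s)
  x = 1: RHS = 0, y in [0]  -> 1 point(s)
  x = 2: RHS = 2, y in [3, 4]  -> 2 point(s)
  x = 3: RHS = 2, y in [3, 4]  -> 2 point(s)
  x = 6: RHS = 1, y in [1, 6]  -> 2 point(s)
Affine points: 9. Add the point at infinity: total = 10.

#E(F_7) = 10


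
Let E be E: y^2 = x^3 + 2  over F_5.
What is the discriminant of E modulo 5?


4 a^3 + 27 b^2 = 4*0^3 + 27*2^2 = 0 + 108 = 108
Delta = -16 * (108) = -1728
Delta mod 5 = 2

Delta = 2 (mod 5)


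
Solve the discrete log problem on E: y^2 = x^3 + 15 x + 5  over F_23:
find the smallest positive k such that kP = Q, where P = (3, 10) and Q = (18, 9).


Enumerate multiples of P until we hit Q = (18, 9):
  1P = (3, 10)
  2P = (6, 9)
  3P = (9, 15)
  4P = (20, 18)
  5P = (12, 2)
  6P = (21, 6)
  7P = (7, 19)
  8P = (8, 19)
  9P = (18, 9)
Match found at i = 9.

k = 9


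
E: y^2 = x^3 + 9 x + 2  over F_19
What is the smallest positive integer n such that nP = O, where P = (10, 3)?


Compute successive multiples of P until we hit O:
  1P = (10, 3)
  2P = (15, 15)
  3P = (18, 12)
  4P = (8, 4)
  5P = (6, 14)
  6P = (7, 3)
  7P = (2, 16)
  8P = (4, 11)
  ... (continuing to 25P)
  25P = O

ord(P) = 25


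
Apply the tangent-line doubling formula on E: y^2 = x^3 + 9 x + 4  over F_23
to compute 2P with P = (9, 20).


Doubling: s = (3 x1^2 + a) / (2 y1)
s = (3*9^2 + 9) / (2*20) mod 23 = 4
x3 = s^2 - 2 x1 mod 23 = 4^2 - 2*9 = 21
y3 = s (x1 - x3) - y1 mod 23 = 4 * (9 - 21) - 20 = 1

2P = (21, 1)


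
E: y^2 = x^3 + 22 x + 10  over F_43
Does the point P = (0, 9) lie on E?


Check whether y^2 = x^3 + 22 x + 10 (mod 43) for (x, y) = (0, 9).
LHS: y^2 = 9^2 mod 43 = 38
RHS: x^3 + 22 x + 10 = 0^3 + 22*0 + 10 mod 43 = 10
LHS != RHS

No, not on the curve


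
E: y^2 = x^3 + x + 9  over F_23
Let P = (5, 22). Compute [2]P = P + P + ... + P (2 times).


k = 2 = 10_2 (binary, LSB first: 01)
Double-and-add from P = (5, 22):
  bit 0 = 0: acc unchanged = O
  bit 1 = 1: acc = O + (8, 0) = (8, 0)

2P = (8, 0)


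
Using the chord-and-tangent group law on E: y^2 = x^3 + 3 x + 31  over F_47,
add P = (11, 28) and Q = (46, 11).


P != Q, so use the chord formula.
s = (y2 - y1) / (x2 - x1) = (30) / (35) mod 47 = 21
x3 = s^2 - x1 - x2 mod 47 = 21^2 - 11 - 46 = 8
y3 = s (x1 - x3) - y1 mod 47 = 21 * (11 - 8) - 28 = 35

P + Q = (8, 35)


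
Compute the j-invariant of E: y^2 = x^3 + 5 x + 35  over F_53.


Delta = -16(4 a^3 + 27 b^2) mod 53 = 8
-1728 * (4 a)^3 = -1728 * (4*5)^3 mod 53 = 43
j = 43 * 8^(-1) mod 53 = 12

j = 12 (mod 53)


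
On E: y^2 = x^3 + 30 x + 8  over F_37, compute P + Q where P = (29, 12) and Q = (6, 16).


P != Q, so use the chord formula.
s = (y2 - y1) / (x2 - x1) = (4) / (14) mod 37 = 32
x3 = s^2 - x1 - x2 mod 37 = 32^2 - 29 - 6 = 27
y3 = s (x1 - x3) - y1 mod 37 = 32 * (29 - 27) - 12 = 15

P + Q = (27, 15)


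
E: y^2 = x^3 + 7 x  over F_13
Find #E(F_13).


For each x in F_13, count y with y^2 = x^3 + 7 x + 0 mod 13:
  x = 0: RHS = 0, y in [0]  -> 1 point(s)
  x = 2: RHS = 9, y in [3, 10]  -> 2 point(s)
  x = 3: RHS = 9, y in [3, 10]  -> 2 point(s)
  x = 4: RHS = 1, y in [1, 12]  -> 2 point(s)
  x = 5: RHS = 4, y in [2, 11]  -> 2 point(s)
  x = 8: RHS = 9, y in [3, 10]  -> 2 point(s)
  x = 9: RHS = 12, y in [5, 8]  -> 2 point(s)
  x = 10: RHS = 4, y in [2, 11]  -> 2 point(s)
  x = 11: RHS = 4, y in [2, 11]  -> 2 point(s)
Affine points: 17. Add the point at infinity: total = 18.

#E(F_13) = 18


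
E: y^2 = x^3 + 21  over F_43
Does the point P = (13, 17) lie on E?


Check whether y^2 = x^3 + 0 x + 21 (mod 43) for (x, y) = (13, 17).
LHS: y^2 = 17^2 mod 43 = 31
RHS: x^3 + 0 x + 21 = 13^3 + 0*13 + 21 mod 43 = 25
LHS != RHS

No, not on the curve


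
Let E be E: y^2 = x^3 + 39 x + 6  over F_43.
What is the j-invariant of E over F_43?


Delta = -16(4 a^3 + 27 b^2) mod 43 = 25
-1728 * (4 a)^3 = -1728 * (4*39)^3 mod 43 = 2
j = 2 * 25^(-1) mod 43 = 19

j = 19 (mod 43)


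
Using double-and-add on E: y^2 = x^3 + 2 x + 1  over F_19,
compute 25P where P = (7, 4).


k = 25 = 11001_2 (binary, LSB first: 10011)
Double-and-add from P = (7, 4):
  bit 0 = 1: acc = O + (7, 4) = (7, 4)
  bit 1 = 0: acc unchanged = (7, 4)
  bit 2 = 0: acc unchanged = (7, 4)
  bit 3 = 1: acc = (7, 4) + (4, 4) = (8, 15)
  bit 4 = 1: acc = (8, 15) + (18, 13) = (9, 8)

25P = (9, 8)


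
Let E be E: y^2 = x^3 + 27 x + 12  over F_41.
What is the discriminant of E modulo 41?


4 a^3 + 27 b^2 = 4*27^3 + 27*12^2 = 78732 + 3888 = 82620
Delta = -16 * (82620) = -1321920
Delta mod 41 = 2

Delta = 2 (mod 41)


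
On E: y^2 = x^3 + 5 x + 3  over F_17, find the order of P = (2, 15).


Compute successive multiples of P until we hit O:
  1P = (2, 15)
  2P = (13, 2)
  3P = (10, 13)
  4P = (4, 11)
  5P = (15, 11)
  6P = (1, 3)
  7P = (5, 0)
  8P = (1, 14)
  ... (continuing to 14P)
  14P = O

ord(P) = 14


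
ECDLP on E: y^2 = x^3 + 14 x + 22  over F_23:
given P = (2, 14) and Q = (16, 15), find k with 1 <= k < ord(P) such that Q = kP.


Enumerate multiples of P until we hit Q = (16, 15):
  1P = (2, 14)
  2P = (12, 3)
  3P = (4, 2)
  4P = (7, 16)
  5P = (16, 8)
  6P = (8, 5)
  7P = (21, 3)
  8P = (9, 7)
  9P = (13, 20)
  10P = (14, 15)
  11P = (11, 14)
  12P = (10, 9)
  13P = (6, 0)
  14P = (10, 14)
  15P = (11, 9)
  16P = (14, 8)
  17P = (13, 3)
  18P = (9, 16)
  19P = (21, 20)
  20P = (8, 18)
  21P = (16, 15)
Match found at i = 21.

k = 21


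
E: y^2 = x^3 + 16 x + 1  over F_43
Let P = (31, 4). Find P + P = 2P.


Doubling: s = (3 x1^2 + a) / (2 y1)
s = (3*31^2 + 16) / (2*4) mod 43 = 13
x3 = s^2 - 2 x1 mod 43 = 13^2 - 2*31 = 21
y3 = s (x1 - x3) - y1 mod 43 = 13 * (31 - 21) - 4 = 40

2P = (21, 40)


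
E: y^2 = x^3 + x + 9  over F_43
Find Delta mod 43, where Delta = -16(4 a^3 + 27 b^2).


4 a^3 + 27 b^2 = 4*1^3 + 27*9^2 = 4 + 2187 = 2191
Delta = -16 * (2191) = -35056
Delta mod 43 = 32

Delta = 32 (mod 43)


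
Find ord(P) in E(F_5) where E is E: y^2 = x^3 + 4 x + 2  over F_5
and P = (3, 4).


Compute successive multiples of P until we hit O:
  1P = (3, 4)
  2P = (3, 1)
  3P = O

ord(P) = 3


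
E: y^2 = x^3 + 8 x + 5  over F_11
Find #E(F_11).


For each x in F_11, count y with y^2 = x^3 + 8 x + 5 mod 11:
  x = 0: RHS = 5, y in [4, 7]  -> 2 point(s)
  x = 1: RHS = 3, y in [5, 6]  -> 2 point(s)
  x = 3: RHS = 1, y in [1, 10]  -> 2 point(s)
  x = 5: RHS = 5, y in [4, 7]  -> 2 point(s)
  x = 6: RHS = 5, y in [4, 7]  -> 2 point(s)
  x = 8: RHS = 9, y in [3, 8]  -> 2 point(s)
  x = 9: RHS = 3, y in [5, 6]  -> 2 point(s)
Affine points: 14. Add the point at infinity: total = 15.

#E(F_11) = 15


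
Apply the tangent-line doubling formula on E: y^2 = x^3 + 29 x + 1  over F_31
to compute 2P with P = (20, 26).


Doubling: s = (3 x1^2 + a) / (2 y1)
s = (3*20^2 + 29) / (2*26) mod 31 = 29
x3 = s^2 - 2 x1 mod 31 = 29^2 - 2*20 = 26
y3 = s (x1 - x3) - y1 mod 31 = 29 * (20 - 26) - 26 = 17

2P = (26, 17)


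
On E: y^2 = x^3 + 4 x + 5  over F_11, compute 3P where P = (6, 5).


k = 3 = 11_2 (binary, LSB first: 11)
Double-and-add from P = (6, 5):
  bit 0 = 1: acc = O + (6, 5) = (6, 5)
  bit 1 = 1: acc = (6, 5) + (3, 0) = (6, 6)

3P = (6, 6)


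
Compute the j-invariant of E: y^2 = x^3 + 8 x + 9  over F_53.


Delta = -16(4 a^3 + 27 b^2) mod 53 = 27
-1728 * (4 a)^3 = -1728 * (4*8)^3 mod 53 = 29
j = 29 * 27^(-1) mod 53 = 5

j = 5 (mod 53)


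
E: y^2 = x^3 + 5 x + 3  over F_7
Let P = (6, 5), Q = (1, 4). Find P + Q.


P != Q, so use the chord formula.
s = (y2 - y1) / (x2 - x1) = (6) / (2) mod 7 = 3
x3 = s^2 - x1 - x2 mod 7 = 3^2 - 6 - 1 = 2
y3 = s (x1 - x3) - y1 mod 7 = 3 * (6 - 2) - 5 = 0

P + Q = (2, 0)


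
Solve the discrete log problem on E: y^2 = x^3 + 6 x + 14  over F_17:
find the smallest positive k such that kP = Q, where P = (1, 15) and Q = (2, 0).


Enumerate multiples of P until we hit Q = (2, 0):
  1P = (1, 15)
  2P = (2, 0)
Match found at i = 2.

k = 2


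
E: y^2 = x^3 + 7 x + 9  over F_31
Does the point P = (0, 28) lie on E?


Check whether y^2 = x^3 + 7 x + 9 (mod 31) for (x, y) = (0, 28).
LHS: y^2 = 28^2 mod 31 = 9
RHS: x^3 + 7 x + 9 = 0^3 + 7*0 + 9 mod 31 = 9
LHS = RHS

Yes, on the curve


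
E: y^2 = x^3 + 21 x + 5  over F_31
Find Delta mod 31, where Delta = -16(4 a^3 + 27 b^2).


4 a^3 + 27 b^2 = 4*21^3 + 27*5^2 = 37044 + 675 = 37719
Delta = -16 * (37719) = -603504
Delta mod 31 = 4

Delta = 4 (mod 31)


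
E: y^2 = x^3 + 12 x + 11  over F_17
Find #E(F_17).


For each x in F_17, count y with y^2 = x^3 + 12 x + 11 mod 17:
  x = 2: RHS = 9, y in [3, 14]  -> 2 point(s)
  x = 4: RHS = 4, y in [2, 15]  -> 2 point(s)
  x = 5: RHS = 9, y in [3, 14]  -> 2 point(s)
  x = 7: RHS = 13, y in [8, 9]  -> 2 point(s)
  x = 9: RHS = 15, y in [7, 10]  -> 2 point(s)
  x = 10: RHS = 9, y in [3, 14]  -> 2 point(s)
  x = 12: RHS = 13, y in [8, 9]  -> 2 point(s)
  x = 13: RHS = 1, y in [1, 16]  -> 2 point(s)
  x = 14: RHS = 16, y in [4, 13]  -> 2 point(s)
  x = 15: RHS = 13, y in [8, 9]  -> 2 point(s)
  x = 16: RHS = 15, y in [7, 10]  -> 2 point(s)
Affine points: 22. Add the point at infinity: total = 23.

#E(F_17) = 23


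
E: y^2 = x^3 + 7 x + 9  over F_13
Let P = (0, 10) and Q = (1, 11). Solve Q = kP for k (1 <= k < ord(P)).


Enumerate multiples of P until we hit Q = (1, 11):
  1P = (0, 10)
  2P = (1, 2)
  3P = (11, 0)
  4P = (1, 11)
Match found at i = 4.

k = 4


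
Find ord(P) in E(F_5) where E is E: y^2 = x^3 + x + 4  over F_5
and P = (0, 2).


Compute successive multiples of P until we hit O:
  1P = (0, 2)
  2P = (1, 4)
  3P = (3, 2)
  4P = (2, 3)
  5P = (2, 2)
  6P = (3, 3)
  7P = (1, 1)
  8P = (0, 3)
  ... (continuing to 9P)
  9P = O

ord(P) = 9


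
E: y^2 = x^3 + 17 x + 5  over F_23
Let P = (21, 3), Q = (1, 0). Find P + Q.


P != Q, so use the chord formula.
s = (y2 - y1) / (x2 - x1) = (20) / (3) mod 23 = 22
x3 = s^2 - x1 - x2 mod 23 = 22^2 - 21 - 1 = 2
y3 = s (x1 - x3) - y1 mod 23 = 22 * (21 - 2) - 3 = 1

P + Q = (2, 1)


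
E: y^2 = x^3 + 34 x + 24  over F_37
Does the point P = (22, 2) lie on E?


Check whether y^2 = x^3 + 34 x + 24 (mod 37) for (x, y) = (22, 2).
LHS: y^2 = 2^2 mod 37 = 4
RHS: x^3 + 34 x + 24 = 22^3 + 34*22 + 24 mod 37 = 24
LHS != RHS

No, not on the curve


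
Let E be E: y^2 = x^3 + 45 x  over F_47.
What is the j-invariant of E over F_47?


Delta = -16(4 a^3 + 27 b^2) mod 47 = 42
-1728 * (4 a)^3 = -1728 * (4*45)^3 mod 47 = 8
j = 8 * 42^(-1) mod 47 = 36

j = 36 (mod 47)


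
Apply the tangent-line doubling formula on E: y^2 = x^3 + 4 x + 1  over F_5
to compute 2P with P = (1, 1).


Doubling: s = (3 x1^2 + a) / (2 y1)
s = (3*1^2 + 4) / (2*1) mod 5 = 1
x3 = s^2 - 2 x1 mod 5 = 1^2 - 2*1 = 4
y3 = s (x1 - x3) - y1 mod 5 = 1 * (1 - 4) - 1 = 1

2P = (4, 1)


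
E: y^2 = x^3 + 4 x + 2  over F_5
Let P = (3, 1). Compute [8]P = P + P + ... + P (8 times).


k = 8 = 1000_2 (binary, LSB first: 0001)
Double-and-add from P = (3, 1):
  bit 0 = 0: acc unchanged = O
  bit 1 = 0: acc unchanged = O
  bit 2 = 0: acc unchanged = O
  bit 3 = 1: acc = O + (3, 4) = (3, 4)

8P = (3, 4)


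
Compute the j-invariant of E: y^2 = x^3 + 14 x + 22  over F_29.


Delta = -16(4 a^3 + 27 b^2) mod 29 = 10
-1728 * (4 a)^3 = -1728 * (4*14)^3 mod 29 = 20
j = 20 * 10^(-1) mod 29 = 2

j = 2 (mod 29)


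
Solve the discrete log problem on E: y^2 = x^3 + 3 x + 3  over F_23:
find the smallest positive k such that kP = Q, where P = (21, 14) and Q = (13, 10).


Enumerate multiples of P until we hit Q = (13, 10):
  1P = (21, 14)
  2P = (13, 10)
Match found at i = 2.

k = 2


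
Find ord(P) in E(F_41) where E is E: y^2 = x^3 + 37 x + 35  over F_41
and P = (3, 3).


Compute successive multiples of P until we hit O:
  1P = (3, 3)
  2P = (3, 38)
  3P = O

ord(P) = 3


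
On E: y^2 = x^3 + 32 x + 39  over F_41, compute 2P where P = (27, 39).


Doubling: s = (3 x1^2 + a) / (2 y1)
s = (3*27^2 + 32) / (2*39) mod 41 = 9
x3 = s^2 - 2 x1 mod 41 = 9^2 - 2*27 = 27
y3 = s (x1 - x3) - y1 mod 41 = 9 * (27 - 27) - 39 = 2

2P = (27, 2)


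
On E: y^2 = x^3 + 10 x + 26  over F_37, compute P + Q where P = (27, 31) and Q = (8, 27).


P != Q, so use the chord formula.
s = (y2 - y1) / (x2 - x1) = (33) / (18) mod 37 = 8
x3 = s^2 - x1 - x2 mod 37 = 8^2 - 27 - 8 = 29
y3 = s (x1 - x3) - y1 mod 37 = 8 * (27 - 29) - 31 = 27

P + Q = (29, 27)


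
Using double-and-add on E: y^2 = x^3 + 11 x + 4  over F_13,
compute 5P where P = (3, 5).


k = 5 = 101_2 (binary, LSB first: 101)
Double-and-add from P = (3, 5):
  bit 0 = 1: acc = O + (3, 5) = (3, 5)
  bit 1 = 0: acc unchanged = (3, 5)
  bit 2 = 1: acc = (3, 5) + (10, 3) = (3, 8)

5P = (3, 8)


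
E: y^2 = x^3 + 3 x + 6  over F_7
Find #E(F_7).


For each x in F_7, count y with y^2 = x^3 + 3 x + 6 mod 7:
  x = 3: RHS = 0, y in [0]  -> 1 point(s)
  x = 6: RHS = 2, y in [3, 4]  -> 2 point(s)
Affine points: 3. Add the point at infinity: total = 4.

#E(F_7) = 4


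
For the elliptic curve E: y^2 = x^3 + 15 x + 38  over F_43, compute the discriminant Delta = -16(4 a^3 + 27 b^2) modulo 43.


4 a^3 + 27 b^2 = 4*15^3 + 27*38^2 = 13500 + 38988 = 52488
Delta = -16 * (52488) = -839808
Delta mod 43 = 25

Delta = 25 (mod 43)


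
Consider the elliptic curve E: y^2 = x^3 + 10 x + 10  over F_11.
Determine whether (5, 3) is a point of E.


Check whether y^2 = x^3 + 10 x + 10 (mod 11) for (x, y) = (5, 3).
LHS: y^2 = 3^2 mod 11 = 9
RHS: x^3 + 10 x + 10 = 5^3 + 10*5 + 10 mod 11 = 9
LHS = RHS

Yes, on the curve


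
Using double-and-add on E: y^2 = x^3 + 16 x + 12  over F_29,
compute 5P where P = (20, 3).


k = 5 = 101_2 (binary, LSB first: 101)
Double-and-add from P = (20, 3):
  bit 0 = 1: acc = O + (20, 3) = (20, 3)
  bit 1 = 0: acc unchanged = (20, 3)
  bit 2 = 1: acc = (20, 3) + (2, 9) = (20, 26)

5P = (20, 26)


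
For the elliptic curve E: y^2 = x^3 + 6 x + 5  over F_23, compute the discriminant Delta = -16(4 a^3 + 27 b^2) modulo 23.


4 a^3 + 27 b^2 = 4*6^3 + 27*5^2 = 864 + 675 = 1539
Delta = -16 * (1539) = -24624
Delta mod 23 = 9

Delta = 9 (mod 23)


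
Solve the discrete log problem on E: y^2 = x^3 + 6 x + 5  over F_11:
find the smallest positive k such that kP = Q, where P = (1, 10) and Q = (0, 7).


Enumerate multiples of P until we hit Q = (0, 7):
  1P = (1, 10)
  2P = (10, 3)
  3P = (4, 7)
  4P = (7, 7)
  5P = (6, 9)
  6P = (8, 9)
  7P = (0, 4)
  8P = (2, 6)
  9P = (2, 5)
  10P = (0, 7)
Match found at i = 10.

k = 10


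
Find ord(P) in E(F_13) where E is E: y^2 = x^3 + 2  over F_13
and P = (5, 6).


Compute successive multiples of P until we hit O:
  1P = (5, 6)
  2P = (12, 12)
  3P = (10, 12)
  4P = (1, 4)
  5P = (4, 1)
  6P = (3, 4)
  7P = (6, 6)
  8P = (2, 7)
  ... (continuing to 19P)
  19P = O

ord(P) = 19


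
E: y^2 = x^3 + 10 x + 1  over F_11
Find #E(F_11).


For each x in F_11, count y with y^2 = x^3 + 10 x + 1 mod 11:
  x = 0: RHS = 1, y in [1, 10]  -> 2 point(s)
  x = 1: RHS = 1, y in [1, 10]  -> 2 point(s)
  x = 3: RHS = 3, y in [5, 6]  -> 2 point(s)
  x = 5: RHS = 0, y in [0]  -> 1 point(s)
  x = 10: RHS = 1, y in [1, 10]  -> 2 point(s)
Affine points: 9. Add the point at infinity: total = 10.

#E(F_11) = 10


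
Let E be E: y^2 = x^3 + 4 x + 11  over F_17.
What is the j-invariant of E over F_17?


Delta = -16(4 a^3 + 27 b^2) mod 17 = 4
-1728 * (4 a)^3 = -1728 * (4*4)^3 mod 17 = 11
j = 11 * 4^(-1) mod 17 = 7

j = 7 (mod 17)


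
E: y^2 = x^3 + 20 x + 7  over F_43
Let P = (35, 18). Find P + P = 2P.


Doubling: s = (3 x1^2 + a) / (2 y1)
s = (3*35^2 + 20) / (2*18) mod 43 = 25
x3 = s^2 - 2 x1 mod 43 = 25^2 - 2*35 = 39
y3 = s (x1 - x3) - y1 mod 43 = 25 * (35 - 39) - 18 = 11

2P = (39, 11)


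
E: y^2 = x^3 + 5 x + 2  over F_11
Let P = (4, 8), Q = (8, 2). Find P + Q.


P != Q, so use the chord formula.
s = (y2 - y1) / (x2 - x1) = (5) / (4) mod 11 = 4
x3 = s^2 - x1 - x2 mod 11 = 4^2 - 4 - 8 = 4
y3 = s (x1 - x3) - y1 mod 11 = 4 * (4 - 4) - 8 = 3

P + Q = (4, 3)


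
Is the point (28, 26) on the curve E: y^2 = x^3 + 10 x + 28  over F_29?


Check whether y^2 = x^3 + 10 x + 28 (mod 29) for (x, y) = (28, 26).
LHS: y^2 = 26^2 mod 29 = 9
RHS: x^3 + 10 x + 28 = 28^3 + 10*28 + 28 mod 29 = 17
LHS != RHS

No, not on the curve


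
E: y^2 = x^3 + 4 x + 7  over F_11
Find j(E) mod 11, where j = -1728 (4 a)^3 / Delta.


Delta = -16(4 a^3 + 27 b^2) mod 11 = 3
-1728 * (4 a)^3 = -1728 * (4*4)^3 mod 11 = 7
j = 7 * 3^(-1) mod 11 = 6

j = 6 (mod 11)


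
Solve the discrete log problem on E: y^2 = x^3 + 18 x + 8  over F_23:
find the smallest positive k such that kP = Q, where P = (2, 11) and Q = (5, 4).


Enumerate multiples of P until we hit Q = (5, 4):
  1P = (2, 11)
  2P = (22, 14)
  3P = (0, 10)
  4P = (4, 11)
  5P = (17, 12)
  6P = (13, 22)
  7P = (9, 5)
  8P = (1, 21)
  9P = (5, 19)
  10P = (18, 0)
  11P = (5, 4)
Match found at i = 11.

k = 11


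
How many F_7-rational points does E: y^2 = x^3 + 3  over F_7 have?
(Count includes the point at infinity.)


For each x in F_7, count y with y^2 = x^3 + 0 x + 3 mod 7:
  x = 1: RHS = 4, y in [2, 5]  -> 2 point(s)
  x = 2: RHS = 4, y in [2, 5]  -> 2 point(s)
  x = 3: RHS = 2, y in [3, 4]  -> 2 point(s)
  x = 4: RHS = 4, y in [2, 5]  -> 2 point(s)
  x = 5: RHS = 2, y in [3, 4]  -> 2 point(s)
  x = 6: RHS = 2, y in [3, 4]  -> 2 point(s)
Affine points: 12. Add the point at infinity: total = 13.

#E(F_7) = 13


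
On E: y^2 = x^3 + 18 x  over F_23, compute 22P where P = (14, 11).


k = 22 = 10110_2 (binary, LSB first: 01101)
Double-and-add from P = (14, 11):
  bit 0 = 0: acc unchanged = O
  bit 1 = 1: acc = O + (13, 4) = (13, 4)
  bit 2 = 1: acc = (13, 4) + (3, 14) = (8, 14)
  bit 3 = 0: acc unchanged = (8, 14)
  bit 4 = 1: acc = (8, 14) + (6, 18) = (13, 19)

22P = (13, 19)


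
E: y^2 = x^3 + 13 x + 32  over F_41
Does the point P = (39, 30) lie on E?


Check whether y^2 = x^3 + 13 x + 32 (mod 41) for (x, y) = (39, 30).
LHS: y^2 = 30^2 mod 41 = 39
RHS: x^3 + 13 x + 32 = 39^3 + 13*39 + 32 mod 41 = 39
LHS = RHS

Yes, on the curve


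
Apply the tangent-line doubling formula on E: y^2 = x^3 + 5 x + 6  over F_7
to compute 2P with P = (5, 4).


Doubling: s = (3 x1^2 + a) / (2 y1)
s = (3*5^2 + 5) / (2*4) mod 7 = 3
x3 = s^2 - 2 x1 mod 7 = 3^2 - 2*5 = 6
y3 = s (x1 - x3) - y1 mod 7 = 3 * (5 - 6) - 4 = 0

2P = (6, 0)


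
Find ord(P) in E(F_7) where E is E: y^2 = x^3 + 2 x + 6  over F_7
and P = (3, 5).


Compute successive multiples of P until we hit O:
  1P = (3, 5)
  2P = (5, 6)
  3P = (1, 3)
  4P = (4, 1)
  5P = (2, 5)
  6P = (2, 2)
  7P = (4, 6)
  8P = (1, 4)
  ... (continuing to 11P)
  11P = O

ord(P) = 11


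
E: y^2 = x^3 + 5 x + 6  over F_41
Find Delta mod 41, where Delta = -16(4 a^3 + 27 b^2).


4 a^3 + 27 b^2 = 4*5^3 + 27*6^2 = 500 + 972 = 1472
Delta = -16 * (1472) = -23552
Delta mod 41 = 23

Delta = 23 (mod 41)


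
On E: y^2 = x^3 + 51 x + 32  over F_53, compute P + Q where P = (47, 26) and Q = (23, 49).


P != Q, so use the chord formula.
s = (y2 - y1) / (x2 - x1) = (23) / (29) mod 53 = 41
x3 = s^2 - x1 - x2 mod 53 = 41^2 - 47 - 23 = 21
y3 = s (x1 - x3) - y1 mod 53 = 41 * (47 - 21) - 26 = 33

P + Q = (21, 33)


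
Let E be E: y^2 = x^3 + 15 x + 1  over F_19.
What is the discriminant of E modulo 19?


4 a^3 + 27 b^2 = 4*15^3 + 27*1^2 = 13500 + 27 = 13527
Delta = -16 * (13527) = -216432
Delta mod 19 = 16

Delta = 16 (mod 19)


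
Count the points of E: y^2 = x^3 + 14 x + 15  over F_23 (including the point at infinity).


For each x in F_23, count y with y^2 = x^3 + 14 x + 15 mod 23:
  x = 5: RHS = 3, y in [7, 16]  -> 2 point(s)
  x = 6: RHS = 16, y in [4, 19]  -> 2 point(s)
  x = 8: RHS = 18, y in [8, 15]  -> 2 point(s)
  x = 12: RHS = 2, y in [5, 18]  -> 2 point(s)
  x = 13: RHS = 2, y in [5, 18]  -> 2 point(s)
  x = 15: RHS = 12, y in [9, 14]  -> 2 point(s)
  x = 18: RHS = 4, y in [2, 21]  -> 2 point(s)
  x = 21: RHS = 2, y in [5, 18]  -> 2 point(s)
  x = 22: RHS = 0, y in [0]  -> 1 point(s)
Affine points: 17. Add the point at infinity: total = 18.

#E(F_23) = 18


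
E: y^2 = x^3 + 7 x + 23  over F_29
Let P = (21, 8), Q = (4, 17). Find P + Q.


P != Q, so use the chord formula.
s = (y2 - y1) / (x2 - x1) = (9) / (12) mod 29 = 8
x3 = s^2 - x1 - x2 mod 29 = 8^2 - 21 - 4 = 10
y3 = s (x1 - x3) - y1 mod 29 = 8 * (21 - 10) - 8 = 22

P + Q = (10, 22)


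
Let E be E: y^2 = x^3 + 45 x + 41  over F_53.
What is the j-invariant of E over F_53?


Delta = -16(4 a^3 + 27 b^2) mod 53 = 28
-1728 * (4 a)^3 = -1728 * (4*45)^3 mod 53 = 24
j = 24 * 28^(-1) mod 53 = 16

j = 16 (mod 53)


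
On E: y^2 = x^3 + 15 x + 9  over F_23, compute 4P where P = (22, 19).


k = 4 = 100_2 (binary, LSB first: 001)
Double-and-add from P = (22, 19):
  bit 0 = 0: acc unchanged = O
  bit 1 = 0: acc unchanged = O
  bit 2 = 1: acc = O + (22, 4) = (22, 4)

4P = (22, 4)


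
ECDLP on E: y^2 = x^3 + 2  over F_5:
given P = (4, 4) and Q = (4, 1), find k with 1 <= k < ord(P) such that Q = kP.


Enumerate multiples of P until we hit Q = (4, 1):
  1P = (4, 4)
  2P = (3, 2)
  3P = (2, 0)
  4P = (3, 3)
  5P = (4, 1)
Match found at i = 5.

k = 5


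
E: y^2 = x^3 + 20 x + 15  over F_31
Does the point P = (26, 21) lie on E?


Check whether y^2 = x^3 + 20 x + 15 (mod 31) for (x, y) = (26, 21).
LHS: y^2 = 21^2 mod 31 = 7
RHS: x^3 + 20 x + 15 = 26^3 + 20*26 + 15 mod 31 = 7
LHS = RHS

Yes, on the curve


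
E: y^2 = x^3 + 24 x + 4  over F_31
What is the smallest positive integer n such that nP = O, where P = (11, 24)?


Compute successive multiples of P until we hit O:
  1P = (11, 24)
  2P = (16, 19)
  3P = (5, 1)
  4P = (3, 17)
  5P = (26, 21)
  6P = (30, 17)
  7P = (25, 4)
  8P = (4, 28)
  ... (continuing to 39P)
  39P = O

ord(P) = 39


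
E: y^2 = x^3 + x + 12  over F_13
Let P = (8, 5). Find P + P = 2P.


Doubling: s = (3 x1^2 + a) / (2 y1)
s = (3*8^2 + 1) / (2*5) mod 13 = 5
x3 = s^2 - 2 x1 mod 13 = 5^2 - 2*8 = 9
y3 = s (x1 - x3) - y1 mod 13 = 5 * (8 - 9) - 5 = 3

2P = (9, 3)


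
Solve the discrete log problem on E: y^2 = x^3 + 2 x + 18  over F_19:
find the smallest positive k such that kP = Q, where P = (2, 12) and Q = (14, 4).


Enumerate multiples of P until we hit Q = (14, 4):
  1P = (2, 12)
  2P = (16, 2)
  3P = (5, 1)
  4P = (17, 5)
  5P = (9, 9)
  6P = (14, 4)
Match found at i = 6.

k = 6


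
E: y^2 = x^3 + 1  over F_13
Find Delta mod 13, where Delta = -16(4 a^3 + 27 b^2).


4 a^3 + 27 b^2 = 4*0^3 + 27*1^2 = 0 + 27 = 27
Delta = -16 * (27) = -432
Delta mod 13 = 10

Delta = 10 (mod 13)


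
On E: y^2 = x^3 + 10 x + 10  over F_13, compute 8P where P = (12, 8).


k = 8 = 1000_2 (binary, LSB first: 0001)
Double-and-add from P = (12, 8):
  bit 0 = 0: acc unchanged = O
  bit 1 = 0: acc unchanged = O
  bit 2 = 0: acc unchanged = O
  bit 3 = 1: acc = O + (6, 0) = (6, 0)

8P = (6, 0)


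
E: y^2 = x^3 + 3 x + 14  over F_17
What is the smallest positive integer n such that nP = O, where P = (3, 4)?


Compute successive multiples of P until we hit O:
  1P = (3, 4)
  2P = (7, 15)
  3P = (5, 16)
  4P = (11, 16)
  5P = (1, 16)
  6P = (15, 0)
  7P = (1, 1)
  8P = (11, 1)
  ... (continuing to 12P)
  12P = O

ord(P) = 12


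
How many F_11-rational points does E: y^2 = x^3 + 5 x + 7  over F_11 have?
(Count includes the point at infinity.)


For each x in F_11, count y with y^2 = x^3 + 5 x + 7 mod 11:
  x = 2: RHS = 3, y in [5, 6]  -> 2 point(s)
  x = 3: RHS = 5, y in [4, 7]  -> 2 point(s)
  x = 4: RHS = 3, y in [5, 6]  -> 2 point(s)
  x = 5: RHS = 3, y in [5, 6]  -> 2 point(s)
  x = 6: RHS = 0, y in [0]  -> 1 point(s)
  x = 7: RHS = 0, y in [0]  -> 1 point(s)
  x = 8: RHS = 9, y in [3, 8]  -> 2 point(s)
  x = 9: RHS = 0, y in [0]  -> 1 point(s)
  x = 10: RHS = 1, y in [1, 10]  -> 2 point(s)
Affine points: 15. Add the point at infinity: total = 16.

#E(F_11) = 16


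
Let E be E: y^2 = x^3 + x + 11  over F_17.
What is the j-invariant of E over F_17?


Delta = -16(4 a^3 + 27 b^2) mod 17 = 7
-1728 * (4 a)^3 = -1728 * (4*1)^3 mod 17 = 10
j = 10 * 7^(-1) mod 17 = 16

j = 16 (mod 17)


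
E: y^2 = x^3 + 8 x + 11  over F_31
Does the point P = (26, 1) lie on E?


Check whether y^2 = x^3 + 8 x + 11 (mod 31) for (x, y) = (26, 1).
LHS: y^2 = 1^2 mod 31 = 1
RHS: x^3 + 8 x + 11 = 26^3 + 8*26 + 11 mod 31 = 1
LHS = RHS

Yes, on the curve


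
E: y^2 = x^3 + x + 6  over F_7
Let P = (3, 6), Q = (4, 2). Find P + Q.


P != Q, so use the chord formula.
s = (y2 - y1) / (x2 - x1) = (3) / (1) mod 7 = 3
x3 = s^2 - x1 - x2 mod 7 = 3^2 - 3 - 4 = 2
y3 = s (x1 - x3) - y1 mod 7 = 3 * (3 - 2) - 6 = 4

P + Q = (2, 4)


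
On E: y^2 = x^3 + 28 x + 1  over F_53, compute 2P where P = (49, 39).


Doubling: s = (3 x1^2 + a) / (2 y1)
s = (3*49^2 + 28) / (2*39) mod 53 = 20
x3 = s^2 - 2 x1 mod 53 = 20^2 - 2*49 = 37
y3 = s (x1 - x3) - y1 mod 53 = 20 * (49 - 37) - 39 = 42

2P = (37, 42)


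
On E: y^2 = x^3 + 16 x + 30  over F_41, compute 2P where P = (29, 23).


Doubling: s = (3 x1^2 + a) / (2 y1)
s = (3*29^2 + 16) / (2*23) mod 41 = 24
x3 = s^2 - 2 x1 mod 41 = 24^2 - 2*29 = 26
y3 = s (x1 - x3) - y1 mod 41 = 24 * (29 - 26) - 23 = 8

2P = (26, 8)


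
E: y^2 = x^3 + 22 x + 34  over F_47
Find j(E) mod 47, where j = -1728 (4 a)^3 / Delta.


Delta = -16(4 a^3 + 27 b^2) mod 47 = 11
-1728 * (4 a)^3 = -1728 * (4*22)^3 mod 47 = 21
j = 21 * 11^(-1) mod 47 = 19

j = 19 (mod 47)


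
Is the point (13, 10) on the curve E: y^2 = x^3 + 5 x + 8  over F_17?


Check whether y^2 = x^3 + 5 x + 8 (mod 17) for (x, y) = (13, 10).
LHS: y^2 = 10^2 mod 17 = 15
RHS: x^3 + 5 x + 8 = 13^3 + 5*13 + 8 mod 17 = 9
LHS != RHS

No, not on the curve


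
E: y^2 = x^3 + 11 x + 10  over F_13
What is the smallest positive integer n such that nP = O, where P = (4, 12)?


Compute successive multiples of P until we hit O:
  1P = (4, 12)
  2P = (1, 10)
  3P = (7, 12)
  4P = (2, 1)
  5P = (8, 5)
  6P = (0, 7)
  7P = (0, 6)
  8P = (8, 8)
  ... (continuing to 13P)
  13P = O

ord(P) = 13


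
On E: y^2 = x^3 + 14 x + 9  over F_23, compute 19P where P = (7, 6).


k = 19 = 10011_2 (binary, LSB first: 11001)
Double-and-add from P = (7, 6):
  bit 0 = 1: acc = O + (7, 6) = (7, 6)
  bit 1 = 1: acc = (7, 6) + (9, 17) = (20, 3)
  bit 2 = 0: acc unchanged = (20, 3)
  bit 3 = 0: acc unchanged = (20, 3)
  bit 4 = 1: acc = (20, 3) + (19, 21) = (9, 6)

19P = (9, 6)


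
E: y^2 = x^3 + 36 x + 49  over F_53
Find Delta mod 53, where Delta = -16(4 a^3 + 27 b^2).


4 a^3 + 27 b^2 = 4*36^3 + 27*49^2 = 186624 + 64827 = 251451
Delta = -16 * (251451) = -4023216
Delta mod 53 = 14

Delta = 14 (mod 53)


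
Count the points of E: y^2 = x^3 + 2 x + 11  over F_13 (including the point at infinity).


For each x in F_13, count y with y^2 = x^3 + 2 x + 11 mod 13:
  x = 1: RHS = 1, y in [1, 12]  -> 2 point(s)
  x = 2: RHS = 10, y in [6, 7]  -> 2 point(s)
  x = 5: RHS = 3, y in [4, 9]  -> 2 point(s)
  x = 7: RHS = 4, y in [2, 11]  -> 2 point(s)
  x = 9: RHS = 4, y in [2, 11]  -> 2 point(s)
  x = 10: RHS = 4, y in [2, 11]  -> 2 point(s)
  x = 11: RHS = 12, y in [5, 8]  -> 2 point(s)
Affine points: 14. Add the point at infinity: total = 15.

#E(F_13) = 15


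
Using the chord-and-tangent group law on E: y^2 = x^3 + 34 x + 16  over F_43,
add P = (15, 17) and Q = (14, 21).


P != Q, so use the chord formula.
s = (y2 - y1) / (x2 - x1) = (4) / (42) mod 43 = 39
x3 = s^2 - x1 - x2 mod 43 = 39^2 - 15 - 14 = 30
y3 = s (x1 - x3) - y1 mod 43 = 39 * (15 - 30) - 17 = 0

P + Q = (30, 0)


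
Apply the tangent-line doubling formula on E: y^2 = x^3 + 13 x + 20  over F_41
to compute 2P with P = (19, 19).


Doubling: s = (3 x1^2 + a) / (2 y1)
s = (3*19^2 + 13) / (2*19) mod 41 = 31
x3 = s^2 - 2 x1 mod 41 = 31^2 - 2*19 = 21
y3 = s (x1 - x3) - y1 mod 41 = 31 * (19 - 21) - 19 = 1

2P = (21, 1)


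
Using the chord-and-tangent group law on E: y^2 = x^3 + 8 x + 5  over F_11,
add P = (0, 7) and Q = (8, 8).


P != Q, so use the chord formula.
s = (y2 - y1) / (x2 - x1) = (1) / (8) mod 11 = 7
x3 = s^2 - x1 - x2 mod 11 = 7^2 - 0 - 8 = 8
y3 = s (x1 - x3) - y1 mod 11 = 7 * (0 - 8) - 7 = 3

P + Q = (8, 3)


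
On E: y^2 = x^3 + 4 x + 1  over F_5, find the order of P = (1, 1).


Compute successive multiples of P until we hit O:
  1P = (1, 1)
  2P = (4, 1)
  3P = (0, 4)
  4P = (3, 0)
  5P = (0, 1)
  6P = (4, 4)
  7P = (1, 4)
  8P = O

ord(P) = 8


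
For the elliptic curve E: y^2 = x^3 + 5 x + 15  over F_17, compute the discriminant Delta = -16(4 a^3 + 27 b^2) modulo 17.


4 a^3 + 27 b^2 = 4*5^3 + 27*15^2 = 500 + 6075 = 6575
Delta = -16 * (6575) = -105200
Delta mod 17 = 13

Delta = 13 (mod 17)


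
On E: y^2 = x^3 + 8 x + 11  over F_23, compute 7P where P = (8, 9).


k = 7 = 111_2 (binary, LSB first: 111)
Double-and-add from P = (8, 9):
  bit 0 = 1: acc = O + (8, 9) = (8, 9)
  bit 1 = 1: acc = (8, 9) + (20, 11) = (11, 2)
  bit 2 = 1: acc = (11, 2) + (12, 8) = (13, 9)

7P = (13, 9)


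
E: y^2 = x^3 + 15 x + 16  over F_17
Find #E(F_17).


For each x in F_17, count y with y^2 = x^3 + 15 x + 16 mod 17:
  x = 0: RHS = 16, y in [4, 13]  -> 2 point(s)
  x = 1: RHS = 15, y in [7, 10]  -> 2 point(s)
  x = 4: RHS = 4, y in [2, 15]  -> 2 point(s)
  x = 6: RHS = 16, y in [4, 13]  -> 2 point(s)
  x = 8: RHS = 2, y in [6, 11]  -> 2 point(s)
  x = 9: RHS = 13, y in [8, 9]  -> 2 point(s)
  x = 11: RHS = 16, y in [4, 13]  -> 2 point(s)
  x = 16: RHS = 0, y in [0]  -> 1 point(s)
Affine points: 15. Add the point at infinity: total = 16.

#E(F_17) = 16


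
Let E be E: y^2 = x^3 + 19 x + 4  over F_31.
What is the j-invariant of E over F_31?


Delta = -16(4 a^3 + 27 b^2) mod 31 = 16
-1728 * (4 a)^3 = -1728 * (4*19)^3 mod 31 = 4
j = 4 * 16^(-1) mod 31 = 8

j = 8 (mod 31)


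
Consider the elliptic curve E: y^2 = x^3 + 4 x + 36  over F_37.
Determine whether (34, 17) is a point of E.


Check whether y^2 = x^3 + 4 x + 36 (mod 37) for (x, y) = (34, 17).
LHS: y^2 = 17^2 mod 37 = 30
RHS: x^3 + 4 x + 36 = 34^3 + 4*34 + 36 mod 37 = 34
LHS != RHS

No, not on the curve


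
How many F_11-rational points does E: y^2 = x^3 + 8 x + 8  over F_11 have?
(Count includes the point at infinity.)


For each x in F_11, count y with y^2 = x^3 + 8 x + 8 mod 11:
  x = 3: RHS = 4, y in [2, 9]  -> 2 point(s)
  x = 4: RHS = 5, y in [4, 7]  -> 2 point(s)
  x = 7: RHS = 0, y in [0]  -> 1 point(s)
  x = 8: RHS = 1, y in [1, 10]  -> 2 point(s)
Affine points: 7. Add the point at infinity: total = 8.

#E(F_11) = 8


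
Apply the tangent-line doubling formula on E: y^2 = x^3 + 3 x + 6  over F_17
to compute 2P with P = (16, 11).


Doubling: s = (3 x1^2 + a) / (2 y1)
s = (3*16^2 + 3) / (2*11) mod 17 = 8
x3 = s^2 - 2 x1 mod 17 = 8^2 - 2*16 = 15
y3 = s (x1 - x3) - y1 mod 17 = 8 * (16 - 15) - 11 = 14

2P = (15, 14)


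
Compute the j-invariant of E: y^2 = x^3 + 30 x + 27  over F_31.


Delta = -16(4 a^3 + 27 b^2) mod 31 = 3
-1728 * (4 a)^3 = -1728 * (4*30)^3 mod 31 = 15
j = 15 * 3^(-1) mod 31 = 5

j = 5 (mod 31)


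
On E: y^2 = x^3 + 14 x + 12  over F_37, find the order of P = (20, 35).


Compute successive multiples of P until we hit O:
  1P = (20, 35)
  2P = (7, 34)
  3P = (3, 9)
  4P = (2, 23)
  5P = (36, 16)
  6P = (21, 24)
  7P = (6, 33)
  8P = (8, 9)
  ... (continuing to 43P)
  43P = O

ord(P) = 43


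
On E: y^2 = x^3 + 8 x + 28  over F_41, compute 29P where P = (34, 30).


k = 29 = 11101_2 (binary, LSB first: 10111)
Double-and-add from P = (34, 30):
  bit 0 = 1: acc = O + (34, 30) = (34, 30)
  bit 1 = 0: acc unchanged = (34, 30)
  bit 2 = 1: acc = (34, 30) + (18, 31) = (26, 31)
  bit 3 = 1: acc = (26, 31) + (28, 8) = (27, 1)
  bit 4 = 1: acc = (27, 1) + (1, 18) = (9, 3)

29P = (9, 3)


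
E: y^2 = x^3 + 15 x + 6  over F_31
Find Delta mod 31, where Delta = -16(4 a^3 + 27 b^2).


4 a^3 + 27 b^2 = 4*15^3 + 27*6^2 = 13500 + 972 = 14472
Delta = -16 * (14472) = -231552
Delta mod 31 = 18

Delta = 18 (mod 31)


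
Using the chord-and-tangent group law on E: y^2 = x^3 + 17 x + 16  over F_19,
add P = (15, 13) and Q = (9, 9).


P != Q, so use the chord formula.
s = (y2 - y1) / (x2 - x1) = (15) / (13) mod 19 = 7
x3 = s^2 - x1 - x2 mod 19 = 7^2 - 15 - 9 = 6
y3 = s (x1 - x3) - y1 mod 19 = 7 * (15 - 6) - 13 = 12

P + Q = (6, 12)


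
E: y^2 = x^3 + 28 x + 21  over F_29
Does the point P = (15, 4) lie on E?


Check whether y^2 = x^3 + 28 x + 21 (mod 29) for (x, y) = (15, 4).
LHS: y^2 = 4^2 mod 29 = 16
RHS: x^3 + 28 x + 21 = 15^3 + 28*15 + 21 mod 29 = 17
LHS != RHS

No, not on the curve
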